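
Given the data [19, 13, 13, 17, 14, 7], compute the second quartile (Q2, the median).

13.5

Step 1: Sort the data: [7, 13, 13, 14, 17, 19]
Step 2: n = 6
Step 3: Q2 is the median. Since n is even, it is the average of the values at positions 3 and 4:
  Q2 = (13 + 14) / 2 = 13.5
Step 4: Q2 = 13.5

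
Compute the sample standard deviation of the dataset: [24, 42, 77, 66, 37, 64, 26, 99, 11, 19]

28.7257

Step 1: Compute the mean: 46.5
Step 2: Sum of squared deviations from the mean: 7426.5
Step 3: Sample variance = 7426.5 / 9 = 825.1667
Step 4: Standard deviation = sqrt(825.1667) = 28.7257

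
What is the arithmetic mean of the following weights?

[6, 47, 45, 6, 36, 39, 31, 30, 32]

30.2222

Step 1: Sum all values: 6 + 47 + 45 + 6 + 36 + 39 + 31 + 30 + 32 = 272
Step 2: Count the number of values: n = 9
Step 3: Mean = sum / n = 272 / 9 = 30.2222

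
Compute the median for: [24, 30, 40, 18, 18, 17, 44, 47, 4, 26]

25

Step 1: Sort the data in ascending order: [4, 17, 18, 18, 24, 26, 30, 40, 44, 47]
Step 2: The number of values is n = 10.
Step 3: Since n is even, the median is the average of positions 5 and 6:
  Median = (24 + 26) / 2 = 25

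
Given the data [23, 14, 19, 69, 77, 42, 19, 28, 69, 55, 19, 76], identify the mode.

19

Step 1: Count the frequency of each value:
  14: appears 1 time(s)
  19: appears 3 time(s)
  23: appears 1 time(s)
  28: appears 1 time(s)
  42: appears 1 time(s)
  55: appears 1 time(s)
  69: appears 2 time(s)
  76: appears 1 time(s)
  77: appears 1 time(s)
Step 2: The value 19 appears most frequently (3 times).
Step 3: Mode = 19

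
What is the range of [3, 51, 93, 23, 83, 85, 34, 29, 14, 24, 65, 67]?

90

Step 1: Identify the maximum value: max = 93
Step 2: Identify the minimum value: min = 3
Step 3: Range = max - min = 93 - 3 = 90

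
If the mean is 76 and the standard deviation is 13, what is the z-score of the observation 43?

-2.5385

Step 1: Recall the z-score formula: z = (x - mu) / sigma
Step 2: Substitute values: z = (43 - 76) / 13
Step 3: z = -33 / 13 = -2.5385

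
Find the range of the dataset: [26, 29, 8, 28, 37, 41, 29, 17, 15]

33

Step 1: Identify the maximum value: max = 41
Step 2: Identify the minimum value: min = 8
Step 3: Range = max - min = 41 - 8 = 33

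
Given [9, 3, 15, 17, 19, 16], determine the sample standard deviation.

6.0139

Step 1: Compute the mean: 13.1667
Step 2: Sum of squared deviations from the mean: 180.8333
Step 3: Sample variance = 180.8333 / 5 = 36.1667
Step 4: Standard deviation = sqrt(36.1667) = 6.0139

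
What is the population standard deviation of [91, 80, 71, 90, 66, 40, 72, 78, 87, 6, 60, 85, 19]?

26.1828

Step 1: Compute the mean: 65
Step 2: Sum of squared deviations from the mean: 8912
Step 3: Population variance = 8912 / 13 = 685.5385
Step 4: Standard deviation = sqrt(685.5385) = 26.1828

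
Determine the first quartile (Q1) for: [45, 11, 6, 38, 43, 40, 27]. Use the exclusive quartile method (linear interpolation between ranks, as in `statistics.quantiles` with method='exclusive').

11

Step 1: Sort the data: [6, 11, 27, 38, 40, 43, 45]
Step 2: n = 7
Step 3: Using the exclusive quartile method:
  Q1 = 11
  Q2 (median) = 38
  Q3 = 43
  IQR = Q3 - Q1 = 43 - 11 = 32
Step 4: Q1 = 11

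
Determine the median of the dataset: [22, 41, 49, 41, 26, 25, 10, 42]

33.5

Step 1: Sort the data in ascending order: [10, 22, 25, 26, 41, 41, 42, 49]
Step 2: The number of values is n = 8.
Step 3: Since n is even, the median is the average of positions 4 and 5:
  Median = (26 + 41) / 2 = 33.5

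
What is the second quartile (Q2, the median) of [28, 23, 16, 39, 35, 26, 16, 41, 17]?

26

Step 1: Sort the data: [16, 16, 17, 23, 26, 28, 35, 39, 41]
Step 2: n = 9
Step 3: Q2 is the median. Since n is odd, it is the middle value at position 5: 26
Step 4: Q2 = 26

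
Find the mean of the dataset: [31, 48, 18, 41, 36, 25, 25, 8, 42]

30.4444

Step 1: Sum all values: 31 + 48 + 18 + 41 + 36 + 25 + 25 + 8 + 42 = 274
Step 2: Count the number of values: n = 9
Step 3: Mean = sum / n = 274 / 9 = 30.4444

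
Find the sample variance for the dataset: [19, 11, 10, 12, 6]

22.3

Step 1: Compute the mean: (19 + 11 + 10 + 12 + 6) / 5 = 11.6
Step 2: Compute squared deviations from the mean:
  (19 - 11.6)^2 = 54.76
  (11 - 11.6)^2 = 0.36
  (10 - 11.6)^2 = 2.56
  (12 - 11.6)^2 = 0.16
  (6 - 11.6)^2 = 31.36
Step 3: Sum of squared deviations = 89.2
Step 4: Sample variance = 89.2 / 4 = 22.3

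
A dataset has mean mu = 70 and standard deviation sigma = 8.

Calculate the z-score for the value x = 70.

0

Step 1: Recall the z-score formula: z = (x - mu) / sigma
Step 2: Substitute values: z = (70 - 70) / 8
Step 3: z = 0 / 8 = 0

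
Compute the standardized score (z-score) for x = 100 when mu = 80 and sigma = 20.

1

Step 1: Recall the z-score formula: z = (x - mu) / sigma
Step 2: Substitute values: z = (100 - 80) / 20
Step 3: z = 20 / 20 = 1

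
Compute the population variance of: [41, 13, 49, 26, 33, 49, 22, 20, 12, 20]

172.25

Step 1: Compute the mean: (41 + 13 + 49 + 26 + 33 + 49 + 22 + 20 + 12 + 20) / 10 = 28.5
Step 2: Compute squared deviations from the mean:
  (41 - 28.5)^2 = 156.25
  (13 - 28.5)^2 = 240.25
  (49 - 28.5)^2 = 420.25
  (26 - 28.5)^2 = 6.25
  (33 - 28.5)^2 = 20.25
  (49 - 28.5)^2 = 420.25
  (22 - 28.5)^2 = 42.25
  (20 - 28.5)^2 = 72.25
  (12 - 28.5)^2 = 272.25
  (20 - 28.5)^2 = 72.25
Step 3: Sum of squared deviations = 1722.5
Step 4: Population variance = 1722.5 / 10 = 172.25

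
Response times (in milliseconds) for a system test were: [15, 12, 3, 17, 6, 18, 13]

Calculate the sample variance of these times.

31.3333

Step 1: Compute the mean: (15 + 12 + 3 + 17 + 6 + 18 + 13) / 7 = 12
Step 2: Compute squared deviations from the mean:
  (15 - 12)^2 = 9
  (12 - 12)^2 = 0
  (3 - 12)^2 = 81
  (17 - 12)^2 = 25
  (6 - 12)^2 = 36
  (18 - 12)^2 = 36
  (13 - 12)^2 = 1
Step 3: Sum of squared deviations = 188
Step 4: Sample variance = 188 / 6 = 31.3333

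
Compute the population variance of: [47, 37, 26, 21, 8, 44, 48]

196.5714

Step 1: Compute the mean: (47 + 37 + 26 + 21 + 8 + 44 + 48) / 7 = 33
Step 2: Compute squared deviations from the mean:
  (47 - 33)^2 = 196
  (37 - 33)^2 = 16
  (26 - 33)^2 = 49
  (21 - 33)^2 = 144
  (8 - 33)^2 = 625
  (44 - 33)^2 = 121
  (48 - 33)^2 = 225
Step 3: Sum of squared deviations = 1376
Step 4: Population variance = 1376 / 7 = 196.5714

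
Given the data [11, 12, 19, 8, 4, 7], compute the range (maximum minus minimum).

15

Step 1: Identify the maximum value: max = 19
Step 2: Identify the minimum value: min = 4
Step 3: Range = max - min = 19 - 4 = 15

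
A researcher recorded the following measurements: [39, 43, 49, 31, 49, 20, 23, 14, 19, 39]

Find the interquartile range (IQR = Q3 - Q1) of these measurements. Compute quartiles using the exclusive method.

24.75

Step 1: Sort the data: [14, 19, 20, 23, 31, 39, 39, 43, 49, 49]
Step 2: n = 10
Step 3: Using the exclusive quartile method:
  Q1 = 19.75
  Q2 (median) = 35
  Q3 = 44.5
  IQR = Q3 - Q1 = 44.5 - 19.75 = 24.75
Step 4: IQR = 24.75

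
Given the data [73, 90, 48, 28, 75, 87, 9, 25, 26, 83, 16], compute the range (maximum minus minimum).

81

Step 1: Identify the maximum value: max = 90
Step 2: Identify the minimum value: min = 9
Step 3: Range = max - min = 90 - 9 = 81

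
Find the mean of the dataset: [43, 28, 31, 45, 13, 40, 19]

31.2857

Step 1: Sum all values: 43 + 28 + 31 + 45 + 13 + 40 + 19 = 219
Step 2: Count the number of values: n = 7
Step 3: Mean = sum / n = 219 / 7 = 31.2857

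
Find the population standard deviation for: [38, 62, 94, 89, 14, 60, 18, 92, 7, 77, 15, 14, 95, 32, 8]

33.7237

Step 1: Compute the mean: 47.6667
Step 2: Sum of squared deviations from the mean: 17059.3333
Step 3: Population variance = 17059.3333 / 15 = 1137.2889
Step 4: Standard deviation = sqrt(1137.2889) = 33.7237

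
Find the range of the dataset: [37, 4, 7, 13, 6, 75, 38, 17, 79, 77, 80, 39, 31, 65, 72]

76

Step 1: Identify the maximum value: max = 80
Step 2: Identify the minimum value: min = 4
Step 3: Range = max - min = 80 - 4 = 76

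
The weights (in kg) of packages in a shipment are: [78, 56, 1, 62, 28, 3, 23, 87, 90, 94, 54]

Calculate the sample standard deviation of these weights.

34.127

Step 1: Compute the mean: 52.3636
Step 2: Sum of squared deviations from the mean: 11646.5455
Step 3: Sample variance = 11646.5455 / 10 = 1164.6545
Step 4: Standard deviation = sqrt(1164.6545) = 34.127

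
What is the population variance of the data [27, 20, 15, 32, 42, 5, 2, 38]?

189.9844

Step 1: Compute the mean: (27 + 20 + 15 + 32 + 42 + 5 + 2 + 38) / 8 = 22.625
Step 2: Compute squared deviations from the mean:
  (27 - 22.625)^2 = 19.1406
  (20 - 22.625)^2 = 6.8906
  (15 - 22.625)^2 = 58.1406
  (32 - 22.625)^2 = 87.8906
  (42 - 22.625)^2 = 375.3906
  (5 - 22.625)^2 = 310.6406
  (2 - 22.625)^2 = 425.3906
  (38 - 22.625)^2 = 236.3906
Step 3: Sum of squared deviations = 1519.875
Step 4: Population variance = 1519.875 / 8 = 189.9844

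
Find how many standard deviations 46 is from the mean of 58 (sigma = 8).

-1.5

Step 1: Recall the z-score formula: z = (x - mu) / sigma
Step 2: Substitute values: z = (46 - 58) / 8
Step 3: z = -12 / 8 = -1.5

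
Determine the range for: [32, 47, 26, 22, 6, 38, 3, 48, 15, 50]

47

Step 1: Identify the maximum value: max = 50
Step 2: Identify the minimum value: min = 3
Step 3: Range = max - min = 50 - 3 = 47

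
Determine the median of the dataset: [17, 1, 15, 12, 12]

12

Step 1: Sort the data in ascending order: [1, 12, 12, 15, 17]
Step 2: The number of values is n = 5.
Step 3: Since n is odd, the median is the middle value at position 3: 12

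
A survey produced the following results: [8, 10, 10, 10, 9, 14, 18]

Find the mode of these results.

10

Step 1: Count the frequency of each value:
  8: appears 1 time(s)
  9: appears 1 time(s)
  10: appears 3 time(s)
  14: appears 1 time(s)
  18: appears 1 time(s)
Step 2: The value 10 appears most frequently (3 times).
Step 3: Mode = 10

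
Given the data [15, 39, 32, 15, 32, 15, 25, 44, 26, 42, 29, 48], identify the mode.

15

Step 1: Count the frequency of each value:
  15: appears 3 time(s)
  25: appears 1 time(s)
  26: appears 1 time(s)
  29: appears 1 time(s)
  32: appears 2 time(s)
  39: appears 1 time(s)
  42: appears 1 time(s)
  44: appears 1 time(s)
  48: appears 1 time(s)
Step 2: The value 15 appears most frequently (3 times).
Step 3: Mode = 15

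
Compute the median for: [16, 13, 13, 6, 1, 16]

13

Step 1: Sort the data in ascending order: [1, 6, 13, 13, 16, 16]
Step 2: The number of values is n = 6.
Step 3: Since n is even, the median is the average of positions 3 and 4:
  Median = (13 + 13) / 2 = 13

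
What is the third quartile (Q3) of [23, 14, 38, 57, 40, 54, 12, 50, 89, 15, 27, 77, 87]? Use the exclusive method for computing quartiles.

67

Step 1: Sort the data: [12, 14, 15, 23, 27, 38, 40, 50, 54, 57, 77, 87, 89]
Step 2: n = 13
Step 3: Using the exclusive quartile method:
  Q1 = 19
  Q2 (median) = 40
  Q3 = 67
  IQR = Q3 - Q1 = 67 - 19 = 48
Step 4: Q3 = 67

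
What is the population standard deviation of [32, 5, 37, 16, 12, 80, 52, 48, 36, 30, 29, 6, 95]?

25.9412

Step 1: Compute the mean: 36.7692
Step 2: Sum of squared deviations from the mean: 8748.3077
Step 3: Population variance = 8748.3077 / 13 = 672.9467
Step 4: Standard deviation = sqrt(672.9467) = 25.9412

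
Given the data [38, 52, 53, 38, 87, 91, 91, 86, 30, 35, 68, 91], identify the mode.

91

Step 1: Count the frequency of each value:
  30: appears 1 time(s)
  35: appears 1 time(s)
  38: appears 2 time(s)
  52: appears 1 time(s)
  53: appears 1 time(s)
  68: appears 1 time(s)
  86: appears 1 time(s)
  87: appears 1 time(s)
  91: appears 3 time(s)
Step 2: The value 91 appears most frequently (3 times).
Step 3: Mode = 91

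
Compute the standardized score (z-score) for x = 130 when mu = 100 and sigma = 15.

2

Step 1: Recall the z-score formula: z = (x - mu) / sigma
Step 2: Substitute values: z = (130 - 100) / 15
Step 3: z = 30 / 15 = 2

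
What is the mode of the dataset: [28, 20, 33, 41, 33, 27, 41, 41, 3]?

41

Step 1: Count the frequency of each value:
  3: appears 1 time(s)
  20: appears 1 time(s)
  27: appears 1 time(s)
  28: appears 1 time(s)
  33: appears 2 time(s)
  41: appears 3 time(s)
Step 2: The value 41 appears most frequently (3 times).
Step 3: Mode = 41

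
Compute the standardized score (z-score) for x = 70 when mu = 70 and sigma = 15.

0

Step 1: Recall the z-score formula: z = (x - mu) / sigma
Step 2: Substitute values: z = (70 - 70) / 15
Step 3: z = 0 / 15 = 0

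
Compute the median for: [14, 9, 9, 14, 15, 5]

11.5

Step 1: Sort the data in ascending order: [5, 9, 9, 14, 14, 15]
Step 2: The number of values is n = 6.
Step 3: Since n is even, the median is the average of positions 3 and 4:
  Median = (9 + 14) / 2 = 11.5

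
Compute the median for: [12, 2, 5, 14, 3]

5

Step 1: Sort the data in ascending order: [2, 3, 5, 12, 14]
Step 2: The number of values is n = 5.
Step 3: Since n is odd, the median is the middle value at position 3: 5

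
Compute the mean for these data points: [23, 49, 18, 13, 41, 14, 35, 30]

27.875

Step 1: Sum all values: 23 + 49 + 18 + 13 + 41 + 14 + 35 + 30 = 223
Step 2: Count the number of values: n = 8
Step 3: Mean = sum / n = 223 / 8 = 27.875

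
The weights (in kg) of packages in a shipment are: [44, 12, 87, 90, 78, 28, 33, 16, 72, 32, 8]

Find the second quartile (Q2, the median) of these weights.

33

Step 1: Sort the data: [8, 12, 16, 28, 32, 33, 44, 72, 78, 87, 90]
Step 2: n = 11
Step 3: Q2 is the median. Since n is odd, it is the middle value at position 6: 33
Step 4: Q2 = 33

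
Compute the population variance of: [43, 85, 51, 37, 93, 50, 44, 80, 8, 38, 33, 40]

543.8056

Step 1: Compute the mean: (43 + 85 + 51 + 37 + 93 + 50 + 44 + 80 + 8 + 38 + 33 + 40) / 12 = 50.1667
Step 2: Compute squared deviations from the mean:
  (43 - 50.1667)^2 = 51.3611
  (85 - 50.1667)^2 = 1213.3611
  (51 - 50.1667)^2 = 0.6944
  (37 - 50.1667)^2 = 173.3611
  (93 - 50.1667)^2 = 1834.6944
  (50 - 50.1667)^2 = 0.0278
  (44 - 50.1667)^2 = 38.0278
  (80 - 50.1667)^2 = 890.0278
  (8 - 50.1667)^2 = 1778.0278
  (38 - 50.1667)^2 = 148.0278
  (33 - 50.1667)^2 = 294.6944
  (40 - 50.1667)^2 = 103.3611
Step 3: Sum of squared deviations = 6525.6667
Step 4: Population variance = 6525.6667 / 12 = 543.8056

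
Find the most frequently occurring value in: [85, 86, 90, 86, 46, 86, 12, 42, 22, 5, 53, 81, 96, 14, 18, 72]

86

Step 1: Count the frequency of each value:
  5: appears 1 time(s)
  12: appears 1 time(s)
  14: appears 1 time(s)
  18: appears 1 time(s)
  22: appears 1 time(s)
  42: appears 1 time(s)
  46: appears 1 time(s)
  53: appears 1 time(s)
  72: appears 1 time(s)
  81: appears 1 time(s)
  85: appears 1 time(s)
  86: appears 3 time(s)
  90: appears 1 time(s)
  96: appears 1 time(s)
Step 2: The value 86 appears most frequently (3 times).
Step 3: Mode = 86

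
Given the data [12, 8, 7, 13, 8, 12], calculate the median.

10

Step 1: Sort the data in ascending order: [7, 8, 8, 12, 12, 13]
Step 2: The number of values is n = 6.
Step 3: Since n is even, the median is the average of positions 3 and 4:
  Median = (8 + 12) / 2 = 10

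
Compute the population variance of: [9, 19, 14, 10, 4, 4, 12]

24.7755

Step 1: Compute the mean: (9 + 19 + 14 + 10 + 4 + 4 + 12) / 7 = 10.2857
Step 2: Compute squared deviations from the mean:
  (9 - 10.2857)^2 = 1.6531
  (19 - 10.2857)^2 = 75.9388
  (14 - 10.2857)^2 = 13.7959
  (10 - 10.2857)^2 = 0.0816
  (4 - 10.2857)^2 = 39.5102
  (4 - 10.2857)^2 = 39.5102
  (12 - 10.2857)^2 = 2.9388
Step 3: Sum of squared deviations = 173.4286
Step 4: Population variance = 173.4286 / 7 = 24.7755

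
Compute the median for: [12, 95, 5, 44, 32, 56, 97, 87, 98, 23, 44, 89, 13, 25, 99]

44

Step 1: Sort the data in ascending order: [5, 12, 13, 23, 25, 32, 44, 44, 56, 87, 89, 95, 97, 98, 99]
Step 2: The number of values is n = 15.
Step 3: Since n is odd, the median is the middle value at position 8: 44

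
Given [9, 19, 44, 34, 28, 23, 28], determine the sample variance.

123.619

Step 1: Compute the mean: (9 + 19 + 44 + 34 + 28 + 23 + 28) / 7 = 26.4286
Step 2: Compute squared deviations from the mean:
  (9 - 26.4286)^2 = 303.7551
  (19 - 26.4286)^2 = 55.1837
  (44 - 26.4286)^2 = 308.7551
  (34 - 26.4286)^2 = 57.3265
  (28 - 26.4286)^2 = 2.4694
  (23 - 26.4286)^2 = 11.7551
  (28 - 26.4286)^2 = 2.4694
Step 3: Sum of squared deviations = 741.7143
Step 4: Sample variance = 741.7143 / 6 = 123.619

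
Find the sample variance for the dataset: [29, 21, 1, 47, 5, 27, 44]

309.4762

Step 1: Compute the mean: (29 + 21 + 1 + 47 + 5 + 27 + 44) / 7 = 24.8571
Step 2: Compute squared deviations from the mean:
  (29 - 24.8571)^2 = 17.1633
  (21 - 24.8571)^2 = 14.8776
  (1 - 24.8571)^2 = 569.1633
  (47 - 24.8571)^2 = 490.3061
  (5 - 24.8571)^2 = 394.3061
  (27 - 24.8571)^2 = 4.5918
  (44 - 24.8571)^2 = 366.449
Step 3: Sum of squared deviations = 1856.8571
Step 4: Sample variance = 1856.8571 / 6 = 309.4762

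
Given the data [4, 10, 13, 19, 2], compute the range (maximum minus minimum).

17

Step 1: Identify the maximum value: max = 19
Step 2: Identify the minimum value: min = 2
Step 3: Range = max - min = 19 - 2 = 17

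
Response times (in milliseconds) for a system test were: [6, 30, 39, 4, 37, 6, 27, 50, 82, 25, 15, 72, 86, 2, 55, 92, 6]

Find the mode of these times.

6

Step 1: Count the frequency of each value:
  2: appears 1 time(s)
  4: appears 1 time(s)
  6: appears 3 time(s)
  15: appears 1 time(s)
  25: appears 1 time(s)
  27: appears 1 time(s)
  30: appears 1 time(s)
  37: appears 1 time(s)
  39: appears 1 time(s)
  50: appears 1 time(s)
  55: appears 1 time(s)
  72: appears 1 time(s)
  82: appears 1 time(s)
  86: appears 1 time(s)
  92: appears 1 time(s)
Step 2: The value 6 appears most frequently (3 times).
Step 3: Mode = 6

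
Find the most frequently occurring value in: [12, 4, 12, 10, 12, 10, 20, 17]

12

Step 1: Count the frequency of each value:
  4: appears 1 time(s)
  10: appears 2 time(s)
  12: appears 3 time(s)
  17: appears 1 time(s)
  20: appears 1 time(s)
Step 2: The value 12 appears most frequently (3 times).
Step 3: Mode = 12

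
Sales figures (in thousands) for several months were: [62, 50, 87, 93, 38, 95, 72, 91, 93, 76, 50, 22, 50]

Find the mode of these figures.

50

Step 1: Count the frequency of each value:
  22: appears 1 time(s)
  38: appears 1 time(s)
  50: appears 3 time(s)
  62: appears 1 time(s)
  72: appears 1 time(s)
  76: appears 1 time(s)
  87: appears 1 time(s)
  91: appears 1 time(s)
  93: appears 2 time(s)
  95: appears 1 time(s)
Step 2: The value 50 appears most frequently (3 times).
Step 3: Mode = 50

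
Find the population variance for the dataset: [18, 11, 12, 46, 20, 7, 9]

153.3878

Step 1: Compute the mean: (18 + 11 + 12 + 46 + 20 + 7 + 9) / 7 = 17.5714
Step 2: Compute squared deviations from the mean:
  (18 - 17.5714)^2 = 0.1837
  (11 - 17.5714)^2 = 43.1837
  (12 - 17.5714)^2 = 31.0408
  (46 - 17.5714)^2 = 808.1837
  (20 - 17.5714)^2 = 5.898
  (7 - 17.5714)^2 = 111.7551
  (9 - 17.5714)^2 = 73.4694
Step 3: Sum of squared deviations = 1073.7143
Step 4: Population variance = 1073.7143 / 7 = 153.3878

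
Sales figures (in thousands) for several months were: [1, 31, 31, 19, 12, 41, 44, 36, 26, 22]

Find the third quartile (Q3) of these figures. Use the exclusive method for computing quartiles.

37.25

Step 1: Sort the data: [1, 12, 19, 22, 26, 31, 31, 36, 41, 44]
Step 2: n = 10
Step 3: Using the exclusive quartile method:
  Q1 = 17.25
  Q2 (median) = 28.5
  Q3 = 37.25
  IQR = Q3 - Q1 = 37.25 - 17.25 = 20
Step 4: Q3 = 37.25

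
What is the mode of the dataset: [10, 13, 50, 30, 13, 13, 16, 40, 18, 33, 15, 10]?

13

Step 1: Count the frequency of each value:
  10: appears 2 time(s)
  13: appears 3 time(s)
  15: appears 1 time(s)
  16: appears 1 time(s)
  18: appears 1 time(s)
  30: appears 1 time(s)
  33: appears 1 time(s)
  40: appears 1 time(s)
  50: appears 1 time(s)
Step 2: The value 13 appears most frequently (3 times).
Step 3: Mode = 13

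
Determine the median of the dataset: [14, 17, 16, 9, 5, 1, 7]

9

Step 1: Sort the data in ascending order: [1, 5, 7, 9, 14, 16, 17]
Step 2: The number of values is n = 7.
Step 3: Since n is odd, the median is the middle value at position 4: 9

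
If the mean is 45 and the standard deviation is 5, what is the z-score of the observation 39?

-1.2

Step 1: Recall the z-score formula: z = (x - mu) / sigma
Step 2: Substitute values: z = (39 - 45) / 5
Step 3: z = -6 / 5 = -1.2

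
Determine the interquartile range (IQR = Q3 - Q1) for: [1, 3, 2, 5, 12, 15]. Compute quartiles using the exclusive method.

11

Step 1: Sort the data: [1, 2, 3, 5, 12, 15]
Step 2: n = 6
Step 3: Using the exclusive quartile method:
  Q1 = 1.75
  Q2 (median) = 4
  Q3 = 12.75
  IQR = Q3 - Q1 = 12.75 - 1.75 = 11
Step 4: IQR = 11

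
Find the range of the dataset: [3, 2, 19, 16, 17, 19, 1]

18

Step 1: Identify the maximum value: max = 19
Step 2: Identify the minimum value: min = 1
Step 3: Range = max - min = 19 - 1 = 18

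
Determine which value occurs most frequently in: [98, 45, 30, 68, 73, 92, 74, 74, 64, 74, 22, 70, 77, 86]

74

Step 1: Count the frequency of each value:
  22: appears 1 time(s)
  30: appears 1 time(s)
  45: appears 1 time(s)
  64: appears 1 time(s)
  68: appears 1 time(s)
  70: appears 1 time(s)
  73: appears 1 time(s)
  74: appears 3 time(s)
  77: appears 1 time(s)
  86: appears 1 time(s)
  92: appears 1 time(s)
  98: appears 1 time(s)
Step 2: The value 74 appears most frequently (3 times).
Step 3: Mode = 74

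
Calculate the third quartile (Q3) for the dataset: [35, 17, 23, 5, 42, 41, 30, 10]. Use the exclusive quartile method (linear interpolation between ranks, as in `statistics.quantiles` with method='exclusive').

39.5

Step 1: Sort the data: [5, 10, 17, 23, 30, 35, 41, 42]
Step 2: n = 8
Step 3: Using the exclusive quartile method:
  Q1 = 11.75
  Q2 (median) = 26.5
  Q3 = 39.5
  IQR = Q3 - Q1 = 39.5 - 11.75 = 27.75
Step 4: Q3 = 39.5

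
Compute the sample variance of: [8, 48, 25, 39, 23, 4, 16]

253.2381

Step 1: Compute the mean: (8 + 48 + 25 + 39 + 23 + 4 + 16) / 7 = 23.2857
Step 2: Compute squared deviations from the mean:
  (8 - 23.2857)^2 = 233.6531
  (48 - 23.2857)^2 = 610.7959
  (25 - 23.2857)^2 = 2.9388
  (39 - 23.2857)^2 = 246.9388
  (23 - 23.2857)^2 = 0.0816
  (4 - 23.2857)^2 = 371.9388
  (16 - 23.2857)^2 = 53.0816
Step 3: Sum of squared deviations = 1519.4286
Step 4: Sample variance = 1519.4286 / 6 = 253.2381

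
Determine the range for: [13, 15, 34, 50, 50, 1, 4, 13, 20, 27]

49

Step 1: Identify the maximum value: max = 50
Step 2: Identify the minimum value: min = 1
Step 3: Range = max - min = 50 - 1 = 49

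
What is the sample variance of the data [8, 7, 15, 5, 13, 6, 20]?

30.9524

Step 1: Compute the mean: (8 + 7 + 15 + 5 + 13 + 6 + 20) / 7 = 10.5714
Step 2: Compute squared deviations from the mean:
  (8 - 10.5714)^2 = 6.6122
  (7 - 10.5714)^2 = 12.7551
  (15 - 10.5714)^2 = 19.6122
  (5 - 10.5714)^2 = 31.0408
  (13 - 10.5714)^2 = 5.898
  (6 - 10.5714)^2 = 20.898
  (20 - 10.5714)^2 = 88.898
Step 3: Sum of squared deviations = 185.7143
Step 4: Sample variance = 185.7143 / 6 = 30.9524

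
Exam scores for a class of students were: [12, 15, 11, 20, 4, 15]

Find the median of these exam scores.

13.5

Step 1: Sort the data in ascending order: [4, 11, 12, 15, 15, 20]
Step 2: The number of values is n = 6.
Step 3: Since n is even, the median is the average of positions 3 and 4:
  Median = (12 + 15) / 2 = 13.5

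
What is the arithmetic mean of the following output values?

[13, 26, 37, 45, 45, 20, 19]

29.2857

Step 1: Sum all values: 13 + 26 + 37 + 45 + 45 + 20 + 19 = 205
Step 2: Count the number of values: n = 7
Step 3: Mean = sum / n = 205 / 7 = 29.2857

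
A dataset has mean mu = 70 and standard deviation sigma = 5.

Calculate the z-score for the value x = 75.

1

Step 1: Recall the z-score formula: z = (x - mu) / sigma
Step 2: Substitute values: z = (75 - 70) / 5
Step 3: z = 5 / 5 = 1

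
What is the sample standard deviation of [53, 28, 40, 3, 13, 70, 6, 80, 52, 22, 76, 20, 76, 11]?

28.231

Step 1: Compute the mean: 39.2857
Step 2: Sum of squared deviations from the mean: 10360.8571
Step 3: Sample variance = 10360.8571 / 13 = 796.989
Step 4: Standard deviation = sqrt(796.989) = 28.231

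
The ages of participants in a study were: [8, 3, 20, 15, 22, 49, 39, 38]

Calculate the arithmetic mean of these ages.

24.25

Step 1: Sum all values: 8 + 3 + 20 + 15 + 22 + 49 + 39 + 38 = 194
Step 2: Count the number of values: n = 8
Step 3: Mean = sum / n = 194 / 8 = 24.25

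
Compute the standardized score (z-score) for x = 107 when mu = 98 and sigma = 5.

1.8

Step 1: Recall the z-score formula: z = (x - mu) / sigma
Step 2: Substitute values: z = (107 - 98) / 5
Step 3: z = 9 / 5 = 1.8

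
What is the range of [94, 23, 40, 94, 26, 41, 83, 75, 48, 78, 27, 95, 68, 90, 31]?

72

Step 1: Identify the maximum value: max = 95
Step 2: Identify the minimum value: min = 23
Step 3: Range = max - min = 95 - 23 = 72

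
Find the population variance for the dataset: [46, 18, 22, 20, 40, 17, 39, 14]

137.25

Step 1: Compute the mean: (46 + 18 + 22 + 20 + 40 + 17 + 39 + 14) / 8 = 27
Step 2: Compute squared deviations from the mean:
  (46 - 27)^2 = 361
  (18 - 27)^2 = 81
  (22 - 27)^2 = 25
  (20 - 27)^2 = 49
  (40 - 27)^2 = 169
  (17 - 27)^2 = 100
  (39 - 27)^2 = 144
  (14 - 27)^2 = 169
Step 3: Sum of squared deviations = 1098
Step 4: Population variance = 1098 / 8 = 137.25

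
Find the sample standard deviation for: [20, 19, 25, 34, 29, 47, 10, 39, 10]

12.6535

Step 1: Compute the mean: 25.8889
Step 2: Sum of squared deviations from the mean: 1280.8889
Step 3: Sample variance = 1280.8889 / 8 = 160.1111
Step 4: Standard deviation = sqrt(160.1111) = 12.6535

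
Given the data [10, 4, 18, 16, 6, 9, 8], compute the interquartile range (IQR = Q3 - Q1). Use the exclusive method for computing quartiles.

10

Step 1: Sort the data: [4, 6, 8, 9, 10, 16, 18]
Step 2: n = 7
Step 3: Using the exclusive quartile method:
  Q1 = 6
  Q2 (median) = 9
  Q3 = 16
  IQR = Q3 - Q1 = 16 - 6 = 10
Step 4: IQR = 10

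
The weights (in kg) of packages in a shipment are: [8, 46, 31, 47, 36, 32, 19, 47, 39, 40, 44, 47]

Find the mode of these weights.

47

Step 1: Count the frequency of each value:
  8: appears 1 time(s)
  19: appears 1 time(s)
  31: appears 1 time(s)
  32: appears 1 time(s)
  36: appears 1 time(s)
  39: appears 1 time(s)
  40: appears 1 time(s)
  44: appears 1 time(s)
  46: appears 1 time(s)
  47: appears 3 time(s)
Step 2: The value 47 appears most frequently (3 times).
Step 3: Mode = 47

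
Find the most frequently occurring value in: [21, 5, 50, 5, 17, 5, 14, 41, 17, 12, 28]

5

Step 1: Count the frequency of each value:
  5: appears 3 time(s)
  12: appears 1 time(s)
  14: appears 1 time(s)
  17: appears 2 time(s)
  21: appears 1 time(s)
  28: appears 1 time(s)
  41: appears 1 time(s)
  50: appears 1 time(s)
Step 2: The value 5 appears most frequently (3 times).
Step 3: Mode = 5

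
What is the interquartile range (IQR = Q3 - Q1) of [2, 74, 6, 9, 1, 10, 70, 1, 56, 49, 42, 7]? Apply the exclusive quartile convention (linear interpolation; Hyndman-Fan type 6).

51.25

Step 1: Sort the data: [1, 1, 2, 6, 7, 9, 10, 42, 49, 56, 70, 74]
Step 2: n = 12
Step 3: Using the exclusive quartile method:
  Q1 = 3
  Q2 (median) = 9.5
  Q3 = 54.25
  IQR = Q3 - Q1 = 54.25 - 3 = 51.25
Step 4: IQR = 51.25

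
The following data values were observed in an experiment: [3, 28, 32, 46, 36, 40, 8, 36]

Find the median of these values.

34

Step 1: Sort the data in ascending order: [3, 8, 28, 32, 36, 36, 40, 46]
Step 2: The number of values is n = 8.
Step 3: Since n is even, the median is the average of positions 4 and 5:
  Median = (32 + 36) / 2 = 34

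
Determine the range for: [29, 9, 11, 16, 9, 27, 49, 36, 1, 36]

48

Step 1: Identify the maximum value: max = 49
Step 2: Identify the minimum value: min = 1
Step 3: Range = max - min = 49 - 1 = 48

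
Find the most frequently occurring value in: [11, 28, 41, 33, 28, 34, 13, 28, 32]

28

Step 1: Count the frequency of each value:
  11: appears 1 time(s)
  13: appears 1 time(s)
  28: appears 3 time(s)
  32: appears 1 time(s)
  33: appears 1 time(s)
  34: appears 1 time(s)
  41: appears 1 time(s)
Step 2: The value 28 appears most frequently (3 times).
Step 3: Mode = 28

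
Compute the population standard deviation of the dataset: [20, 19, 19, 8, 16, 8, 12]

4.8361

Step 1: Compute the mean: 14.5714
Step 2: Sum of squared deviations from the mean: 163.7143
Step 3: Population variance = 163.7143 / 7 = 23.3878
Step 4: Standard deviation = sqrt(23.3878) = 4.8361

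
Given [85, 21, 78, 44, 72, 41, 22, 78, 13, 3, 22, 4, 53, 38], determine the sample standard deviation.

28.4416

Step 1: Compute the mean: 41
Step 2: Sum of squared deviations from the mean: 10516
Step 3: Sample variance = 10516 / 13 = 808.9231
Step 4: Standard deviation = sqrt(808.9231) = 28.4416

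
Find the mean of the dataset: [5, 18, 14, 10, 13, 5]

10.8333

Step 1: Sum all values: 5 + 18 + 14 + 10 + 13 + 5 = 65
Step 2: Count the number of values: n = 6
Step 3: Mean = sum / n = 65 / 6 = 10.8333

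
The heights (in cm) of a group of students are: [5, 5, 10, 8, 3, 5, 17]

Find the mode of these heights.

5

Step 1: Count the frequency of each value:
  3: appears 1 time(s)
  5: appears 3 time(s)
  8: appears 1 time(s)
  10: appears 1 time(s)
  17: appears 1 time(s)
Step 2: The value 5 appears most frequently (3 times).
Step 3: Mode = 5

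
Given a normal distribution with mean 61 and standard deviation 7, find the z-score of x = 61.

0

Step 1: Recall the z-score formula: z = (x - mu) / sigma
Step 2: Substitute values: z = (61 - 61) / 7
Step 3: z = 0 / 7 = 0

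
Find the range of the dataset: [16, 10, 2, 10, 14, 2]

14

Step 1: Identify the maximum value: max = 16
Step 2: Identify the minimum value: min = 2
Step 3: Range = max - min = 16 - 2 = 14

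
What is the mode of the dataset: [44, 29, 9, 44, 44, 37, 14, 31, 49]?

44

Step 1: Count the frequency of each value:
  9: appears 1 time(s)
  14: appears 1 time(s)
  29: appears 1 time(s)
  31: appears 1 time(s)
  37: appears 1 time(s)
  44: appears 3 time(s)
  49: appears 1 time(s)
Step 2: The value 44 appears most frequently (3 times).
Step 3: Mode = 44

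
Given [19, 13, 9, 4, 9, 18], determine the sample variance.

33.6

Step 1: Compute the mean: (19 + 13 + 9 + 4 + 9 + 18) / 6 = 12
Step 2: Compute squared deviations from the mean:
  (19 - 12)^2 = 49
  (13 - 12)^2 = 1
  (9 - 12)^2 = 9
  (4 - 12)^2 = 64
  (9 - 12)^2 = 9
  (18 - 12)^2 = 36
Step 3: Sum of squared deviations = 168
Step 4: Sample variance = 168 / 5 = 33.6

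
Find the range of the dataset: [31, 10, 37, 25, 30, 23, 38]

28

Step 1: Identify the maximum value: max = 38
Step 2: Identify the minimum value: min = 10
Step 3: Range = max - min = 38 - 10 = 28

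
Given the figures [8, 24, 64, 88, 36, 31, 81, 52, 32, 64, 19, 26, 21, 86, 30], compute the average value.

44.1333

Step 1: Sum all values: 8 + 24 + 64 + 88 + 36 + 31 + 81 + 52 + 32 + 64 + 19 + 26 + 21 + 86 + 30 = 662
Step 2: Count the number of values: n = 15
Step 3: Mean = sum / n = 662 / 15 = 44.1333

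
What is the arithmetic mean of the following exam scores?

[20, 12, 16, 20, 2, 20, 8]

14

Step 1: Sum all values: 20 + 12 + 16 + 20 + 2 + 20 + 8 = 98
Step 2: Count the number of values: n = 7
Step 3: Mean = sum / n = 98 / 7 = 14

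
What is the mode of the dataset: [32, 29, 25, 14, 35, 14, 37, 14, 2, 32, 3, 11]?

14

Step 1: Count the frequency of each value:
  2: appears 1 time(s)
  3: appears 1 time(s)
  11: appears 1 time(s)
  14: appears 3 time(s)
  25: appears 1 time(s)
  29: appears 1 time(s)
  32: appears 2 time(s)
  35: appears 1 time(s)
  37: appears 1 time(s)
Step 2: The value 14 appears most frequently (3 times).
Step 3: Mode = 14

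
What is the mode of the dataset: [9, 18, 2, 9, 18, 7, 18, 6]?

18

Step 1: Count the frequency of each value:
  2: appears 1 time(s)
  6: appears 1 time(s)
  7: appears 1 time(s)
  9: appears 2 time(s)
  18: appears 3 time(s)
Step 2: The value 18 appears most frequently (3 times).
Step 3: Mode = 18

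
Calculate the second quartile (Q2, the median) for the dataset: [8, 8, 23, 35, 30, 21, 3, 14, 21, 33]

21

Step 1: Sort the data: [3, 8, 8, 14, 21, 21, 23, 30, 33, 35]
Step 2: n = 10
Step 3: Q2 is the median. Since n is even, it is the average of the values at positions 5 and 6:
  Q2 = (21 + 21) / 2 = 21
Step 4: Q2 = 21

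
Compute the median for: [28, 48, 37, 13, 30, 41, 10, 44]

33.5

Step 1: Sort the data in ascending order: [10, 13, 28, 30, 37, 41, 44, 48]
Step 2: The number of values is n = 8.
Step 3: Since n is even, the median is the average of positions 4 and 5:
  Median = (30 + 37) / 2 = 33.5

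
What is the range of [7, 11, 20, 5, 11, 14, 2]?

18

Step 1: Identify the maximum value: max = 20
Step 2: Identify the minimum value: min = 2
Step 3: Range = max - min = 20 - 2 = 18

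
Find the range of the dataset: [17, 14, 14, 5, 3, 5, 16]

14

Step 1: Identify the maximum value: max = 17
Step 2: Identify the minimum value: min = 3
Step 3: Range = max - min = 17 - 3 = 14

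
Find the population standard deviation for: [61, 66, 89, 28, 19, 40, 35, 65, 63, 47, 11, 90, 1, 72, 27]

26.4822

Step 1: Compute the mean: 47.6
Step 2: Sum of squared deviations from the mean: 10519.6
Step 3: Population variance = 10519.6 / 15 = 701.3067
Step 4: Standard deviation = sqrt(701.3067) = 26.4822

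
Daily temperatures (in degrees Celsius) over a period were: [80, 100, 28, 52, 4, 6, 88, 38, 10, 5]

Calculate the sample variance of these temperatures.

1373.4333

Step 1: Compute the mean: (80 + 100 + 28 + 52 + 4 + 6 + 88 + 38 + 10 + 5) / 10 = 41.1
Step 2: Compute squared deviations from the mean:
  (80 - 41.1)^2 = 1513.21
  (100 - 41.1)^2 = 3469.21
  (28 - 41.1)^2 = 171.61
  (52 - 41.1)^2 = 118.81
  (4 - 41.1)^2 = 1376.41
  (6 - 41.1)^2 = 1232.01
  (88 - 41.1)^2 = 2199.61
  (38 - 41.1)^2 = 9.61
  (10 - 41.1)^2 = 967.21
  (5 - 41.1)^2 = 1303.21
Step 3: Sum of squared deviations = 12360.9
Step 4: Sample variance = 12360.9 / 9 = 1373.4333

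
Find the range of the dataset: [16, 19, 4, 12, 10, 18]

15

Step 1: Identify the maximum value: max = 19
Step 2: Identify the minimum value: min = 4
Step 3: Range = max - min = 19 - 4 = 15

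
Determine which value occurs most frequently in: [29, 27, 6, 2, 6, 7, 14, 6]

6

Step 1: Count the frequency of each value:
  2: appears 1 time(s)
  6: appears 3 time(s)
  7: appears 1 time(s)
  14: appears 1 time(s)
  27: appears 1 time(s)
  29: appears 1 time(s)
Step 2: The value 6 appears most frequently (3 times).
Step 3: Mode = 6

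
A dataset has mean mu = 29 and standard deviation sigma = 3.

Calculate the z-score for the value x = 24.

-1.6667

Step 1: Recall the z-score formula: z = (x - mu) / sigma
Step 2: Substitute values: z = (24 - 29) / 3
Step 3: z = -5 / 3 = -1.6667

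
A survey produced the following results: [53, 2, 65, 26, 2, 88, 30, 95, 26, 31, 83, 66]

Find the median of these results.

42

Step 1: Sort the data in ascending order: [2, 2, 26, 26, 30, 31, 53, 65, 66, 83, 88, 95]
Step 2: The number of values is n = 12.
Step 3: Since n is even, the median is the average of positions 6 and 7:
  Median = (31 + 53) / 2 = 42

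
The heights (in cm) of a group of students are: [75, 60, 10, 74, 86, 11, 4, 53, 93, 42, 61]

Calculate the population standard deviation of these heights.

29.9153

Step 1: Compute the mean: 51.7273
Step 2: Sum of squared deviations from the mean: 9844.1818
Step 3: Population variance = 9844.1818 / 11 = 894.9256
Step 4: Standard deviation = sqrt(894.9256) = 29.9153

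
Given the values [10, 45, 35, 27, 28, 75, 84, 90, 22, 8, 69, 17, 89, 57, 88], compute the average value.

49.6

Step 1: Sum all values: 10 + 45 + 35 + 27 + 28 + 75 + 84 + 90 + 22 + 8 + 69 + 17 + 89 + 57 + 88 = 744
Step 2: Count the number of values: n = 15
Step 3: Mean = sum / n = 744 / 15 = 49.6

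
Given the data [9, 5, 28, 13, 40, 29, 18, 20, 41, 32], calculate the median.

24

Step 1: Sort the data in ascending order: [5, 9, 13, 18, 20, 28, 29, 32, 40, 41]
Step 2: The number of values is n = 10.
Step 3: Since n is even, the median is the average of positions 5 and 6:
  Median = (20 + 28) / 2 = 24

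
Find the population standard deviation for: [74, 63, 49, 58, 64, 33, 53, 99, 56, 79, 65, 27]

18.5652

Step 1: Compute the mean: 60
Step 2: Sum of squared deviations from the mean: 4136
Step 3: Population variance = 4136 / 12 = 344.6667
Step 4: Standard deviation = sqrt(344.6667) = 18.5652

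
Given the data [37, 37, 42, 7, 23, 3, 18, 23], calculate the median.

23

Step 1: Sort the data in ascending order: [3, 7, 18, 23, 23, 37, 37, 42]
Step 2: The number of values is n = 8.
Step 3: Since n is even, the median is the average of positions 4 and 5:
  Median = (23 + 23) / 2 = 23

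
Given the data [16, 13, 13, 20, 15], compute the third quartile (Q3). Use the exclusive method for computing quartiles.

18

Step 1: Sort the data: [13, 13, 15, 16, 20]
Step 2: n = 5
Step 3: Using the exclusive quartile method:
  Q1 = 13
  Q2 (median) = 15
  Q3 = 18
  IQR = Q3 - Q1 = 18 - 13 = 5
Step 4: Q3 = 18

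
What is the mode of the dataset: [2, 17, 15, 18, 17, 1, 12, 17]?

17

Step 1: Count the frequency of each value:
  1: appears 1 time(s)
  2: appears 1 time(s)
  12: appears 1 time(s)
  15: appears 1 time(s)
  17: appears 3 time(s)
  18: appears 1 time(s)
Step 2: The value 17 appears most frequently (3 times).
Step 3: Mode = 17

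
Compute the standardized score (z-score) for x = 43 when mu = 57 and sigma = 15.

-0.9333

Step 1: Recall the z-score formula: z = (x - mu) / sigma
Step 2: Substitute values: z = (43 - 57) / 15
Step 3: z = -14 / 15 = -0.9333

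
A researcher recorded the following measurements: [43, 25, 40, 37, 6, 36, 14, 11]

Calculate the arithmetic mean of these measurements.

26.5

Step 1: Sum all values: 43 + 25 + 40 + 37 + 6 + 36 + 14 + 11 = 212
Step 2: Count the number of values: n = 8
Step 3: Mean = sum / n = 212 / 8 = 26.5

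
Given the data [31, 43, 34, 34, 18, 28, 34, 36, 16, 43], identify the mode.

34

Step 1: Count the frequency of each value:
  16: appears 1 time(s)
  18: appears 1 time(s)
  28: appears 1 time(s)
  31: appears 1 time(s)
  34: appears 3 time(s)
  36: appears 1 time(s)
  43: appears 2 time(s)
Step 2: The value 34 appears most frequently (3 times).
Step 3: Mode = 34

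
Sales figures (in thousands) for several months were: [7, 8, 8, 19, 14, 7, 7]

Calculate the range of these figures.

12

Step 1: Identify the maximum value: max = 19
Step 2: Identify the minimum value: min = 7
Step 3: Range = max - min = 19 - 7 = 12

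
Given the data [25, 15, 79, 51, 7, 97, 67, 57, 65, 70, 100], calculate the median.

65

Step 1: Sort the data in ascending order: [7, 15, 25, 51, 57, 65, 67, 70, 79, 97, 100]
Step 2: The number of values is n = 11.
Step 3: Since n is odd, the median is the middle value at position 6: 65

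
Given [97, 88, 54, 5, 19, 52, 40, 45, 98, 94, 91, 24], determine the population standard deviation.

32.1804

Step 1: Compute the mean: 58.9167
Step 2: Sum of squared deviations from the mean: 12426.9167
Step 3: Population variance = 12426.9167 / 12 = 1035.5764
Step 4: Standard deviation = sqrt(1035.5764) = 32.1804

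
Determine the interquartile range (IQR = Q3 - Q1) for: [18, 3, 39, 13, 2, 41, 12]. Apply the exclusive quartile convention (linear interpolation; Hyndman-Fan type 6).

36

Step 1: Sort the data: [2, 3, 12, 13, 18, 39, 41]
Step 2: n = 7
Step 3: Using the exclusive quartile method:
  Q1 = 3
  Q2 (median) = 13
  Q3 = 39
  IQR = Q3 - Q1 = 39 - 3 = 36
Step 4: IQR = 36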